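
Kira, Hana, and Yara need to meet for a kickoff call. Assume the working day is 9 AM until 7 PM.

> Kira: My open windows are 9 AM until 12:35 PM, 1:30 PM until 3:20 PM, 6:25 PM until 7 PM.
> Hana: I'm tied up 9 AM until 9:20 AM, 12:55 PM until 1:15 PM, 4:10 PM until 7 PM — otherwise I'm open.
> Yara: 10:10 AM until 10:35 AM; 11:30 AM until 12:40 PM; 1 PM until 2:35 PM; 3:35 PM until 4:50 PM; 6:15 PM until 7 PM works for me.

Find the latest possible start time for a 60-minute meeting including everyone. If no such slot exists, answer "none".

Kira free: 09:00-12:35, 13:30-15:20, 18:25-19:00.
Hana free: 09:20-12:55, 13:15-16:10 (invert busy blocks within the working day).
Yara free: 10:10-10:35, 11:30-12:40, 13:00-14:35, 15:35-16:50, 18:15-19:00.
Kira ∩ Hana: 09:20-12:35, 13:30-15:20.
Kira ∩ Hana ∩ Yara: 10:10-10:35, 11:30-12:35, 13:30-14:35.
Those are the intersection windows.
The last common window of at least 60 minutes is 13:30-14:35; a 60-minute meeting can start as late as 13:35 and still end by 14:35.

13:35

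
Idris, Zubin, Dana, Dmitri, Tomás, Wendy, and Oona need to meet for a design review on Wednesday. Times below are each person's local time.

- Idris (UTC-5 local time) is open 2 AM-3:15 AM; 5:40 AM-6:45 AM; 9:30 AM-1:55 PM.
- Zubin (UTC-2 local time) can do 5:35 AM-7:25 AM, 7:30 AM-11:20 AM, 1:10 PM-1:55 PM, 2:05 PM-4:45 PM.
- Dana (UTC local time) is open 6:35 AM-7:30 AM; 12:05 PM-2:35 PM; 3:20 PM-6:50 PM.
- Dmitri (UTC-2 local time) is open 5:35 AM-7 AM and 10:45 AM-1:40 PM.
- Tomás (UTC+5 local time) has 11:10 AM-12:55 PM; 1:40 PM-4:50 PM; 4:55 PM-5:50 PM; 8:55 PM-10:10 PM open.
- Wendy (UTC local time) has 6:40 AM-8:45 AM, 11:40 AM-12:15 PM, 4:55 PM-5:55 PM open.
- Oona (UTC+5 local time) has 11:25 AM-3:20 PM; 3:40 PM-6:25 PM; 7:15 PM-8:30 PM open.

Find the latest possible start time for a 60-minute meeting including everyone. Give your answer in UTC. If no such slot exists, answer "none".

Idris in UTC: 07:00-08:15, 10:40-11:45, 14:30-18:55 (add 5h to convert from UTC-5).
Zubin in UTC: 07:35-09:25, 09:30-13:20, 15:10-15:55, 16:05-18:45 (add 2h to convert from UTC-2).
Dana in UTC: 06:35-07:30, 12:05-14:35, 15:20-18:50.
Dmitri in UTC: 07:35-09:00, 12:45-15:40 (add 2h to convert from UTC-2).
Tomás in UTC: 06:10-07:55, 08:40-11:50, 11:55-12:50, 15:55-17:10 (subtract 5h to convert from UTC+5).
Wendy in UTC: 06:40-08:45, 11:40-12:15, 16:55-17:55.
Oona in UTC: 06:25-10:20, 10:40-13:25, 14:15-15:30 (subtract 5h to convert from UTC+5).
Idris ∩ Zubin: 07:35-08:15, 10:40-11:45, 15:10-15:55, 16:05-18:45.
Idris ∩ Zubin ∩ Dana: 15:20-15:55, 16:05-18:45.
Idris ∩ Zubin ∩ Dana ∩ Dmitri: 15:20-15:40.
Idris ∩ Zubin ∩ Dana ∩ Dmitri ∩ Tomás: ∅.
Idris ∩ Zubin ∩ Dana ∩ Dmitri ∩ Tomás ∩ Wendy: ∅.
Idris ∩ Zubin ∩ Dana ∩ Dmitri ∩ Tomás ∩ Wendy ∩ Oona: ∅.
There is no time when everyone is free.
No common window is at least 60 minutes long.

none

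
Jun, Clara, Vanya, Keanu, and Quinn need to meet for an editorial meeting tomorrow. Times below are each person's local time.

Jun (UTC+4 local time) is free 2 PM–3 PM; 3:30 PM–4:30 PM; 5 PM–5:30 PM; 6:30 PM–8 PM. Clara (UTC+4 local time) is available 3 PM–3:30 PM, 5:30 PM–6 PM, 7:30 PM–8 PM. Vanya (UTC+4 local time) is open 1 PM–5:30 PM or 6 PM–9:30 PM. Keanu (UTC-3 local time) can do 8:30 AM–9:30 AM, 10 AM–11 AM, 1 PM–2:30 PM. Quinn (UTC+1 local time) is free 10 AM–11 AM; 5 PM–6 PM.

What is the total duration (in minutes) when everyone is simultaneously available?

Jun in UTC: 10:00-11:00, 11:30-12:30, 13:00-13:30, 14:30-16:00 (subtract 4h to convert from UTC+4).
Clara in UTC: 11:00-11:30, 13:30-14:00, 15:30-16:00 (subtract 4h to convert from UTC+4).
Vanya in UTC: 09:00-13:30, 14:00-17:30 (subtract 4h to convert from UTC+4).
Keanu in UTC: 11:30-12:30, 13:00-14:00, 16:00-17:30 (add 3h to convert from UTC-3).
Quinn in UTC: 09:00-10:00, 16:00-17:00 (subtract 1h to convert from UTC+1).
Jun ∩ Clara: 15:30-16:00.
Jun ∩ Clara ∩ Vanya: 15:30-16:00.
Jun ∩ Clara ∩ Vanya ∩ Keanu: ∅.
Jun ∩ Clara ∩ Vanya ∩ Keanu ∩ Quinn: ∅.
There is no time when everyone is free.
There is no common window, so the total is 0 minutes.

0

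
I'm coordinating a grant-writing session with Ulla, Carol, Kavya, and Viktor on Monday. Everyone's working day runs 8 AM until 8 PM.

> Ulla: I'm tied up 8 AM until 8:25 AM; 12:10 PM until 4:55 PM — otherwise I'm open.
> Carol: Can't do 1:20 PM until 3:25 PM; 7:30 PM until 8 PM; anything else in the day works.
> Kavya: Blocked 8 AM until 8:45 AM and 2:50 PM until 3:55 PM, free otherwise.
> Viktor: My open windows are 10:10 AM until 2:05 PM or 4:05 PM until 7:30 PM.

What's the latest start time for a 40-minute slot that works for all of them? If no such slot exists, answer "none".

Ulla free: 08:25-12:10, 16:55-20:00 (invert busy blocks within the working day).
Carol free: 08:00-13:20, 15:25-19:30 (invert busy blocks within the working day).
Kavya free: 08:45-14:50, 15:55-20:00 (invert busy blocks within the working day).
Viktor free: 10:10-14:05, 16:05-19:30.
Ulla ∩ Carol: 08:25-12:10, 16:55-19:30.
Ulla ∩ Carol ∩ Kavya: 08:45-12:10, 16:55-19:30.
Ulla ∩ Carol ∩ Kavya ∩ Viktor: 10:10-12:10, 16:55-19:30.
The last common window of at least 40 minutes is 16:55-19:30; a 40-minute meeting can start as late as 18:50 and still end by 19:30.

18:50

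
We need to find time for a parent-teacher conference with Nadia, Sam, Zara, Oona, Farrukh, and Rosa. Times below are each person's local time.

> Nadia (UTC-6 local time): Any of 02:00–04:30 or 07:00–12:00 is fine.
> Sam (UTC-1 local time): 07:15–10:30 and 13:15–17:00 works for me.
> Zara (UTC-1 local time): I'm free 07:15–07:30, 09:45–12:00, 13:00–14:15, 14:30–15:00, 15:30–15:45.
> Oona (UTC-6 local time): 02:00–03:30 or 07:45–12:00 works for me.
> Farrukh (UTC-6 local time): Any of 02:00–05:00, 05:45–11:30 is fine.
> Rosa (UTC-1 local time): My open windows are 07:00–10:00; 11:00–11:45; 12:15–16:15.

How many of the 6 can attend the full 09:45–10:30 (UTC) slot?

Nadia in UTC: 08:00-10:30, 13:00-18:00 (add 6h to convert from UTC-6).
Sam in UTC: 08:15-11:30, 14:15-18:00 (add 1h to convert from UTC-1).
Zara in UTC: 08:15-08:30, 10:45-13:00, 14:00-15:15, 15:30-16:00, 16:30-16:45 (add 1h to convert from UTC-1).
Oona in UTC: 08:00-09:30, 13:45-18:00 (add 6h to convert from UTC-6).
Farrukh in UTC: 08:00-11:00, 11:45-17:30 (add 6h to convert from UTC-6).
Rosa in UTC: 08:00-11:00, 12:00-12:45, 13:15-17:15 (add 1h to convert from UTC-1).
Nadia, Sam, Farrukh, and Rosa can make the full 09:45-10:30 slot — that's 4.

4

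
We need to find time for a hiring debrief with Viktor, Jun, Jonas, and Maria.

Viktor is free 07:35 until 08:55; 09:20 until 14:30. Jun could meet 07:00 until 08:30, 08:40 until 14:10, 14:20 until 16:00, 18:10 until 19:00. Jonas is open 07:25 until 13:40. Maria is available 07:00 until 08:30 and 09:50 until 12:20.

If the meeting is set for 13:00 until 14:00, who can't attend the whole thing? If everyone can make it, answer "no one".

Jonas, Maria

Viktor: free for 13:00-14:00. Jun: free for 13:00-14:00. Jonas: not fully free for 13:00-14:00. Maria: not fully free for 13:00-14:00.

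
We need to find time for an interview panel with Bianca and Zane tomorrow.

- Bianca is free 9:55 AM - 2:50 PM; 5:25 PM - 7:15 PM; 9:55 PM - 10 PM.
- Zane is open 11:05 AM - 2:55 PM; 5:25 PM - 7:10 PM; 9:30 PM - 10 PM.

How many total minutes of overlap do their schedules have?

335

Bianca ∩ Zane: 11:05-14:50, 17:25-19:10, 21:55-22:00.
So the common availability across everyone is 11:05-14:50, 17:25-19:10, 21:55-22:00.
Summing the common windows: 225 + 105 + 5 = 335 minutes.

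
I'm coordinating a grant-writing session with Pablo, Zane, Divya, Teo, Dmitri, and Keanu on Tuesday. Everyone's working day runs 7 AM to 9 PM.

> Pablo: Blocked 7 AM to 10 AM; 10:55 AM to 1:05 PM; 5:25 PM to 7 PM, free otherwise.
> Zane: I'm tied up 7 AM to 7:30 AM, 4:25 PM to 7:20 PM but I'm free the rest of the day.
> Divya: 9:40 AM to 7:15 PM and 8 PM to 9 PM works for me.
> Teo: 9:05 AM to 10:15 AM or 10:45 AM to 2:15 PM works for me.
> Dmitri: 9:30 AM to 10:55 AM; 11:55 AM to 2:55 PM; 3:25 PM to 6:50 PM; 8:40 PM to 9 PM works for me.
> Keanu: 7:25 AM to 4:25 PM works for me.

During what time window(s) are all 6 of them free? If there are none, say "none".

10:00-10:15, 10:45-10:55, 13:05-14:15

Pablo free: 10:00-10:55, 13:05-17:25, 19:00-21:00 (invert busy blocks within the working day).
Zane free: 07:30-16:25, 19:20-21:00 (invert busy blocks within the working day).
Divya free: 09:40-19:15, 20:00-21:00.
Teo free: 09:05-10:15, 10:45-14:15.
Dmitri free: 09:30-10:55, 11:55-14:55, 15:25-18:50, 20:40-21:00.
Keanu free: 07:25-16:25.
Pablo ∩ Zane: 10:00-10:55, 13:05-16:25, 19:20-21:00.
Pablo ∩ Zane ∩ Divya: 10:00-10:55, 13:05-16:25, 20:00-21:00.
Pablo ∩ Zane ∩ Divya ∩ Teo: 10:00-10:15, 10:45-10:55, 13:05-14:15.
Pablo ∩ Zane ∩ Divya ∩ Teo ∩ Dmitri: 10:00-10:15, 10:45-10:55, 13:05-14:15.
Pablo ∩ Zane ∩ Divya ∩ Teo ∩ Dmitri ∩ Keanu: 10:00-10:15, 10:45-10:55, 13:05-14:15.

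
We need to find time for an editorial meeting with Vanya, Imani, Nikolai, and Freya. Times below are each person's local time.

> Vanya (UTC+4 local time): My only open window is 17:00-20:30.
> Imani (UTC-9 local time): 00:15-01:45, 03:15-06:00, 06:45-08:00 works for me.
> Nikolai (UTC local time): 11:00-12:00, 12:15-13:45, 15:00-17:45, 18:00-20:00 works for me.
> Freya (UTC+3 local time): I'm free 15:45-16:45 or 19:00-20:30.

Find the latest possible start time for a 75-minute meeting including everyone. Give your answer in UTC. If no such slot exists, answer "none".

none

Vanya in UTC: 13:00-16:30 (subtract 4h to convert from UTC+4).
Imani in UTC: 09:15-10:45, 12:15-15:00, 15:45-17:00 (add 9h to convert from UTC-9).
Nikolai in UTC: 11:00-12:00, 12:15-13:45, 15:00-17:45, 18:00-20:00.
Freya in UTC: 12:45-13:45, 16:00-17:30 (subtract 3h to convert from UTC+3).
Vanya ∩ Imani: 13:00-15:00, 15:45-16:30.
Vanya ∩ Imani ∩ Nikolai: 13:00-13:45, 15:45-16:30.
Vanya ∩ Imani ∩ Nikolai ∩ Freya: 13:00-13:45, 16:00-16:30.
So the common availability across everyone is 13:00-13:45, 16:00-16:30.
No common window is at least 75 minutes long.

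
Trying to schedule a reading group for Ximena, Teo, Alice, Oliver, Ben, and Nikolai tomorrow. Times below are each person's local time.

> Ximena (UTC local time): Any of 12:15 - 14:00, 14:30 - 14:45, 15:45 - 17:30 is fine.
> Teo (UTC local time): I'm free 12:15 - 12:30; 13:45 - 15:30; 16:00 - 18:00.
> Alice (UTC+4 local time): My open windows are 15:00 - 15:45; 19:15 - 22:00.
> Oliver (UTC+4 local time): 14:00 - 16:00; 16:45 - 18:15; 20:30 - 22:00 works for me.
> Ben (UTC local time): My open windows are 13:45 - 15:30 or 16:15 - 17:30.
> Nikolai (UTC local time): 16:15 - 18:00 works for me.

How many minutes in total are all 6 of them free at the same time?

60

Ximena in UTC: 12:15-14:00, 14:30-14:45, 15:45-17:30.
Teo in UTC: 12:15-12:30, 13:45-15:30, 16:00-18:00.
Alice in UTC: 11:00-11:45, 15:15-18:00 (subtract 4h to convert from UTC+4).
Oliver in UTC: 10:00-12:00, 12:45-14:15, 16:30-18:00 (subtract 4h to convert from UTC+4).
Ben in UTC: 13:45-15:30, 16:15-17:30.
Nikolai in UTC: 16:15-18:00.
Ximena ∩ Teo: 12:15-12:30, 13:45-14:00, 14:30-14:45, 16:00-17:30.
Ximena ∩ Teo ∩ Alice: 16:00-17:30.
Ximena ∩ Teo ∩ Alice ∩ Oliver: 16:30-17:30.
Ximena ∩ Teo ∩ Alice ∩ Oliver ∩ Ben: 16:30-17:30.
Ximena ∩ Teo ∩ Alice ∩ Oliver ∩ Ben ∩ Nikolai: 16:30-17:30.
So the common availability across everyone is 16:30-17:30.
That's a single block of 60 minutes.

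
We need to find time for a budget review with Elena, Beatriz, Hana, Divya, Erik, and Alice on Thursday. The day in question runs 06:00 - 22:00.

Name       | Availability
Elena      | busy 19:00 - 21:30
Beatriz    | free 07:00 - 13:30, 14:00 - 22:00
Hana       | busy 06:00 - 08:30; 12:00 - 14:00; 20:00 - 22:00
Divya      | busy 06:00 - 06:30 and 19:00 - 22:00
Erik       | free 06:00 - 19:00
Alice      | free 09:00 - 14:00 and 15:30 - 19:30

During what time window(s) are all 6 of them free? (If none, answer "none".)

Elena free: 06:00-19:00, 21:30-22:00 (invert busy blocks within the working day).
Beatriz free: 07:00-13:30, 14:00-22:00.
Hana free: 08:30-12:00, 14:00-20:00 (invert busy blocks within the working day).
Divya free: 06:30-19:00 (invert busy blocks within the working day).
Erik free: 06:00-19:00.
Alice free: 09:00-14:00, 15:30-19:30.
Elena ∩ Beatriz: 07:00-13:30, 14:00-19:00, 21:30-22:00.
Elena ∩ Beatriz ∩ Hana: 08:30-12:00, 14:00-19:00.
Elena ∩ Beatriz ∩ Hana ∩ Divya: 08:30-12:00, 14:00-19:00.
Elena ∩ Beatriz ∩ Hana ∩ Divya ∩ Erik: 08:30-12:00, 14:00-19:00.
Elena ∩ Beatriz ∩ Hana ∩ Divya ∩ Erik ∩ Alice: 09:00-12:00, 15:30-19:00.
So the common availability across everyone is 09:00-12:00, 15:30-19:00.

09:00-12:00, 15:30-19:00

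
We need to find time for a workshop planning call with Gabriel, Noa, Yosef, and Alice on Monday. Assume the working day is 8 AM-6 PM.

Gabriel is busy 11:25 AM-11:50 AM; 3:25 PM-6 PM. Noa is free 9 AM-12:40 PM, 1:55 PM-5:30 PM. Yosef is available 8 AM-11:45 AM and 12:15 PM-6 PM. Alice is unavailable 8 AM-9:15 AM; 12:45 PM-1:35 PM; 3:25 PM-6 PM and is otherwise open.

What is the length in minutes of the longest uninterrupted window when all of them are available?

Gabriel free: 08:00-11:25, 11:50-15:25 (invert busy blocks within the working day).
Noa free: 09:00-12:40, 13:55-17:30.
Yosef free: 08:00-11:45, 12:15-18:00.
Alice free: 09:15-12:45, 13:35-15:25 (invert busy blocks within the working day).
Gabriel ∩ Noa: 09:00-11:25, 11:50-12:40, 13:55-15:25.
Gabriel ∩ Noa ∩ Yosef: 09:00-11:25, 12:15-12:40, 13:55-15:25.
Gabriel ∩ Noa ∩ Yosef ∩ Alice: 09:15-11:25, 12:15-12:40, 13:55-15:25.
The longest is 09:15-11:25 at 130 minutes.

130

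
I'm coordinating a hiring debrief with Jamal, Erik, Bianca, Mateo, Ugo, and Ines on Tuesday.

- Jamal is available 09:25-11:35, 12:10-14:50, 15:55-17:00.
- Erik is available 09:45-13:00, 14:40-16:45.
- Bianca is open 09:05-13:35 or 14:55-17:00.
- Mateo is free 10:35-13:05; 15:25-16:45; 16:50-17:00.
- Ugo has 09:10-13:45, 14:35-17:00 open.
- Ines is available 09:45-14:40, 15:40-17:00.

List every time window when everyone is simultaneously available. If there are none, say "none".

Jamal ∩ Erik: 09:45-11:35, 12:10-13:00, 14:40-14:50, 15:55-16:45.
Jamal ∩ Erik ∩ Bianca: 09:45-11:35, 12:10-13:00, 15:55-16:45.
Jamal ∩ Erik ∩ Bianca ∩ Mateo: 10:35-11:35, 12:10-13:00, 15:55-16:45.
Jamal ∩ Erik ∩ Bianca ∩ Mateo ∩ Ugo: 10:35-11:35, 12:10-13:00, 15:55-16:45.
Jamal ∩ Erik ∩ Bianca ∩ Mateo ∩ Ugo ∩ Ines: 10:35-11:35, 12:10-13:00, 15:55-16:45.
So the common availability across everyone is 10:35-11:35, 12:10-13:00, 15:55-16:45.

10:35-11:35, 12:10-13:00, 15:55-16:45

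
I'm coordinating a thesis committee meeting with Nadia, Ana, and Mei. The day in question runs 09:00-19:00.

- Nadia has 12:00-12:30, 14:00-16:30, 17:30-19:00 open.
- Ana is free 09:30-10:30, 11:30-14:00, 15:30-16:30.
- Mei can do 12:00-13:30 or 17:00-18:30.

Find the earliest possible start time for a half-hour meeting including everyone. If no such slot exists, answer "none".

12:00

Nadia ∩ Ana: 12:00-12:30, 15:30-16:30.
Nadia ∩ Ana ∩ Mei: 12:00-12:30.
The first common window of at least 30 minutes is 12:00-12:30, so the earliest start is 12:00.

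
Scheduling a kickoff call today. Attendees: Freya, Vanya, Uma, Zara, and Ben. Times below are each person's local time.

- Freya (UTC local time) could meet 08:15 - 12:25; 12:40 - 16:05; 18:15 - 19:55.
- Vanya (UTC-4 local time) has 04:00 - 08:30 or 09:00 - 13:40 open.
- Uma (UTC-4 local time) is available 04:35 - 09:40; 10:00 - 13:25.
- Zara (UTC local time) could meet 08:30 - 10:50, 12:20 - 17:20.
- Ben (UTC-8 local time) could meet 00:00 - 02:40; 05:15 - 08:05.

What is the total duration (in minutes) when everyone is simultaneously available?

Freya in UTC: 08:15-12:25, 12:40-16:05, 18:15-19:55.
Vanya in UTC: 08:00-12:30, 13:00-17:40 (add 4h to convert from UTC-4).
Uma in UTC: 08:35-13:40, 14:00-17:25 (add 4h to convert from UTC-4).
Zara in UTC: 08:30-10:50, 12:20-17:20.
Ben in UTC: 08:00-10:40, 13:15-16:05 (add 8h to convert from UTC-8).
Freya ∩ Vanya: 08:15-12:25, 13:00-16:05.
Freya ∩ Vanya ∩ Uma: 08:35-12:25, 13:00-13:40, 14:00-16:05.
Freya ∩ Vanya ∩ Uma ∩ Zara: 08:35-10:50, 12:20-12:25, 13:00-13:40, 14:00-16:05.
Freya ∩ Vanya ∩ Uma ∩ Zara ∩ Ben: 08:35-10:40, 13:15-13:40, 14:00-16:05.
Summing the common windows: 125 + 25 + 125 = 275 minutes.

275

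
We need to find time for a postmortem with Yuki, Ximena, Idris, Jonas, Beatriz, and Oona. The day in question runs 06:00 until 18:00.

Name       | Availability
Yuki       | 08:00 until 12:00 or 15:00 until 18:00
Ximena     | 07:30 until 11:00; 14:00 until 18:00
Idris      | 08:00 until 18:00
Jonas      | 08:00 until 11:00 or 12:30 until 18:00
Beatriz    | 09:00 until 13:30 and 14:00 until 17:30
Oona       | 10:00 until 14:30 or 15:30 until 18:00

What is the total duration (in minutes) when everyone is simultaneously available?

180

Yuki ∩ Ximena: 08:00-11:00, 15:00-18:00.
Yuki ∩ Ximena ∩ Idris: 08:00-11:00, 15:00-18:00.
Yuki ∩ Ximena ∩ Idris ∩ Jonas: 08:00-11:00, 15:00-18:00.
Yuki ∩ Ximena ∩ Idris ∩ Jonas ∩ Beatriz: 09:00-11:00, 15:00-17:30.
Yuki ∩ Ximena ∩ Idris ∩ Jonas ∩ Beatriz ∩ Oona: 10:00-11:00, 15:30-17:30.
So the common availability across everyone is 10:00-11:00, 15:30-17:30.
Summing the common windows: 60 + 120 = 180 minutes.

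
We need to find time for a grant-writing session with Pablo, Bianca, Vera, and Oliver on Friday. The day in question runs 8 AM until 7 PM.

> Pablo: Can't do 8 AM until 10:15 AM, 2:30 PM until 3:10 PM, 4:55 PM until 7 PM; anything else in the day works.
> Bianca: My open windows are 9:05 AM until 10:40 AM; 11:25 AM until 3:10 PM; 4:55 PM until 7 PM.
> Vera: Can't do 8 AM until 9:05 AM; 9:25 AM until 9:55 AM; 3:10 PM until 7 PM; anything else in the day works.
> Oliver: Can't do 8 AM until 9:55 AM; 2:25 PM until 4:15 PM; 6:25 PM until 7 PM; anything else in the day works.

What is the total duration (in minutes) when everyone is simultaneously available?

Pablo free: 10:15-14:30, 15:10-16:55 (invert busy blocks within the working day).
Bianca free: 09:05-10:40, 11:25-15:10, 16:55-19:00.
Vera free: 09:05-09:25, 09:55-15:10 (invert busy blocks within the working day).
Oliver free: 09:55-14:25, 16:15-18:25 (invert busy blocks within the working day).
Pablo ∩ Bianca: 10:15-10:40, 11:25-14:30.
Pablo ∩ Bianca ∩ Vera: 10:15-10:40, 11:25-14:30.
Pablo ∩ Bianca ∩ Vera ∩ Oliver: 10:15-10:40, 11:25-14:25.
Summing the common windows: 25 + 180 = 205 minutes.

205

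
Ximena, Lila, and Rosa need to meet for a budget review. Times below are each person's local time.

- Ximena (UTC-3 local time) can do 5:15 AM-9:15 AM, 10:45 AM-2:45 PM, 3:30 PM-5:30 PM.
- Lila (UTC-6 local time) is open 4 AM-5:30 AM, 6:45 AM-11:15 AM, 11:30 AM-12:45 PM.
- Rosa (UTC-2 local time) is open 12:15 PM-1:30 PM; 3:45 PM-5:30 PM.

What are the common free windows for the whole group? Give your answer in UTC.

14:15-15:30, 18:30-18:45

Ximena in UTC: 08:15-12:15, 13:45-17:45, 18:30-20:30 (add 3h to convert from UTC-3).
Lila in UTC: 10:00-11:30, 12:45-17:15, 17:30-18:45 (add 6h to convert from UTC-6).
Rosa in UTC: 14:15-15:30, 17:45-19:30 (add 2h to convert from UTC-2).
Ximena ∩ Lila: 10:00-11:30, 13:45-17:15, 17:30-17:45, 18:30-18:45.
Ximena ∩ Lila ∩ Rosa: 14:15-15:30, 18:30-18:45.
So the common availability across everyone is 14:15-15:30, 18:30-18:45.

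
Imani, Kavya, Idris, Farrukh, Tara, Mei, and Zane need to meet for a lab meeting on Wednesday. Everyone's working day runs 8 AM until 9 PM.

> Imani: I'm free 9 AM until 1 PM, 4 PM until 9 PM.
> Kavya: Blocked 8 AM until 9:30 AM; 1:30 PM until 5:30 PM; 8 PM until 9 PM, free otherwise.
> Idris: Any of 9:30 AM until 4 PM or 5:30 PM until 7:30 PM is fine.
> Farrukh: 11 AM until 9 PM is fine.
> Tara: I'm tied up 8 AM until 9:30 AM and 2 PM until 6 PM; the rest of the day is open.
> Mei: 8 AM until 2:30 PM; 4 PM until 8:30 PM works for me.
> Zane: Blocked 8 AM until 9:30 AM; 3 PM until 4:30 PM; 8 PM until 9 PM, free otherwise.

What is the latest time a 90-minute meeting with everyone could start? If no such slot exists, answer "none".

18:00

Imani free: 09:00-13:00, 16:00-21:00.
Kavya free: 09:30-13:30, 17:30-20:00 (invert busy blocks within the working day).
Idris free: 09:30-16:00, 17:30-19:30.
Farrukh free: 11:00-21:00.
Tara free: 09:30-14:00, 18:00-21:00 (invert busy blocks within the working day).
Mei free: 08:00-14:30, 16:00-20:30.
Zane free: 09:30-15:00, 16:30-20:00 (invert busy blocks within the working day).
Imani ∩ Kavya: 09:30-13:00, 17:30-20:00.
Imani ∩ Kavya ∩ Idris: 09:30-13:00, 17:30-19:30.
Imani ∩ Kavya ∩ Idris ∩ Farrukh: 11:00-13:00, 17:30-19:30.
Imani ∩ Kavya ∩ Idris ∩ Farrukh ∩ Tara: 11:00-13:00, 18:00-19:30.
Imani ∩ Kavya ∩ Idris ∩ Farrukh ∩ Tara ∩ Mei: 11:00-13:00, 18:00-19:30.
Imani ∩ Kavya ∩ Idris ∩ Farrukh ∩ Tara ∩ Mei ∩ Zane: 11:00-13:00, 18:00-19:30.
The last common window of at least 90 minutes is 18:00-19:30; a 90-minute meeting can start as late as 18:00 and still end by 19:30.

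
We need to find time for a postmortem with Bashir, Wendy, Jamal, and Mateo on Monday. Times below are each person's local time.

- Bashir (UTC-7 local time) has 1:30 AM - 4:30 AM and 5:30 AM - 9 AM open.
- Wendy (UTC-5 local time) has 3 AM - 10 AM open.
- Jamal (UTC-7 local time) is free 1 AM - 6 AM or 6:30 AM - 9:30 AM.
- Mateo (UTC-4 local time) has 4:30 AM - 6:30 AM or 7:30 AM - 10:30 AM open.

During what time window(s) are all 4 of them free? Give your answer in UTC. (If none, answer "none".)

08:30-10:30, 12:30-13:00, 13:30-14:30

Bashir in UTC: 08:30-11:30, 12:30-16:00 (add 7h to convert from UTC-7).
Wendy in UTC: 08:00-15:00 (add 5h to convert from UTC-5).
Jamal in UTC: 08:00-13:00, 13:30-16:30 (add 7h to convert from UTC-7).
Mateo in UTC: 08:30-10:30, 11:30-14:30 (add 4h to convert from UTC-4).
Bashir ∩ Wendy: 08:30-11:30, 12:30-15:00.
Bashir ∩ Wendy ∩ Jamal: 08:30-11:30, 12:30-13:00, 13:30-15:00.
Bashir ∩ Wendy ∩ Jamal ∩ Mateo: 08:30-10:30, 12:30-13:00, 13:30-14:30.
So the common availability across everyone is 08:30-10:30, 12:30-13:00, 13:30-14:30.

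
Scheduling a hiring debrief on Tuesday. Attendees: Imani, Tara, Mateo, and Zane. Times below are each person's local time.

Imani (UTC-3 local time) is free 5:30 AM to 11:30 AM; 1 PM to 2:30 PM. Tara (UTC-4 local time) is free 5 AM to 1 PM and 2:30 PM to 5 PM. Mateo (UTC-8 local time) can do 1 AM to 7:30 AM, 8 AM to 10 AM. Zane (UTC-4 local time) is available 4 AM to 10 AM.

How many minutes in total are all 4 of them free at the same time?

300

Imani in UTC: 08:30-14:30, 16:00-17:30 (add 3h to convert from UTC-3).
Tara in UTC: 09:00-17:00, 18:30-21:00 (add 4h to convert from UTC-4).
Mateo in UTC: 09:00-15:30, 16:00-18:00 (add 8h to convert from UTC-8).
Zane in UTC: 08:00-14:00 (add 4h to convert from UTC-4).
Imani ∩ Tara: 09:00-14:30, 16:00-17:00.
Imani ∩ Tara ∩ Mateo: 09:00-14:30, 16:00-17:00.
Imani ∩ Tara ∩ Mateo ∩ Zane: 09:00-14:00.
That's a single block of 300 minutes.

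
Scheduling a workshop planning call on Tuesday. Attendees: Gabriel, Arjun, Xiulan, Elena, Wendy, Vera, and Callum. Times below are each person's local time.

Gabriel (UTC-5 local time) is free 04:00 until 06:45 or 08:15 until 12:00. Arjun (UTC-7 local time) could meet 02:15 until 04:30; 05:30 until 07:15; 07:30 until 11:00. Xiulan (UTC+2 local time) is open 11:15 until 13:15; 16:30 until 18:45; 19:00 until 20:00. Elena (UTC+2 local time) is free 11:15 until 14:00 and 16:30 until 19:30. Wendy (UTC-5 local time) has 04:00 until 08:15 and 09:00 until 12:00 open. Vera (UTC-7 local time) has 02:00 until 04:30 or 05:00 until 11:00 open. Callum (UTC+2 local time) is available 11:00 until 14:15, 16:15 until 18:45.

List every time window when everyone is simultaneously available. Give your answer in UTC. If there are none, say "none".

Gabriel in UTC: 09:00-11:45, 13:15-17:00 (add 5h to convert from UTC-5).
Arjun in UTC: 09:15-11:30, 12:30-14:15, 14:30-18:00 (add 7h to convert from UTC-7).
Xiulan in UTC: 09:15-11:15, 14:30-16:45, 17:00-18:00 (subtract 2h to convert from UTC+2).
Elena in UTC: 09:15-12:00, 14:30-17:30 (subtract 2h to convert from UTC+2).
Wendy in UTC: 09:00-13:15, 14:00-17:00 (add 5h to convert from UTC-5).
Vera in UTC: 09:00-11:30, 12:00-18:00 (add 7h to convert from UTC-7).
Callum in UTC: 09:00-12:15, 14:15-16:45 (subtract 2h to convert from UTC+2).
Gabriel ∩ Arjun: 09:15-11:30, 13:15-14:15, 14:30-17:00.
Gabriel ∩ Arjun ∩ Xiulan: 09:15-11:15, 14:30-16:45.
Gabriel ∩ Arjun ∩ Xiulan ∩ Elena: 09:15-11:15, 14:30-16:45.
Gabriel ∩ Arjun ∩ Xiulan ∩ Elena ∩ Wendy: 09:15-11:15, 14:30-16:45.
Gabriel ∩ Arjun ∩ Xiulan ∩ Elena ∩ Wendy ∩ Vera: 09:15-11:15, 14:30-16:45.
Gabriel ∩ Arjun ∩ Xiulan ∩ Elena ∩ Wendy ∩ Vera ∩ Callum: 09:15-11:15, 14:30-16:45.

09:15-11:15, 14:30-16:45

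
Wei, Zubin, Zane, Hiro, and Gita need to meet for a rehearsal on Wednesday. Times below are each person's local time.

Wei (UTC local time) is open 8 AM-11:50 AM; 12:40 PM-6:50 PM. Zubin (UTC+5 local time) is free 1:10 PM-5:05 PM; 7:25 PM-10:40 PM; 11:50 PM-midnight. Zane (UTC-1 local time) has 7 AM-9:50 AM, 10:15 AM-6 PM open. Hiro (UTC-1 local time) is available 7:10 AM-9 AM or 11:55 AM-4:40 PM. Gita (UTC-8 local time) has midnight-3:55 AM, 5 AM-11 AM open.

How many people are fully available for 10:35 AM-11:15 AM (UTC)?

3

Wei in UTC: 08:00-11:50, 12:40-18:50.
Zubin in UTC: 08:10-12:05, 14:25-17:40, 18:50-19:00 (subtract 5h to convert from UTC+5).
Zane in UTC: 08:00-10:50, 11:15-19:00 (add 1h to convert from UTC-1).
Hiro in UTC: 08:10-10:00, 12:55-17:40 (add 1h to convert from UTC-1).
Gita in UTC: 08:00-11:55, 13:00-19:00 (add 8h to convert from UTC-8).
Wei, Zubin, and Gita can make the full 10:35-11:15 slot — that's 3.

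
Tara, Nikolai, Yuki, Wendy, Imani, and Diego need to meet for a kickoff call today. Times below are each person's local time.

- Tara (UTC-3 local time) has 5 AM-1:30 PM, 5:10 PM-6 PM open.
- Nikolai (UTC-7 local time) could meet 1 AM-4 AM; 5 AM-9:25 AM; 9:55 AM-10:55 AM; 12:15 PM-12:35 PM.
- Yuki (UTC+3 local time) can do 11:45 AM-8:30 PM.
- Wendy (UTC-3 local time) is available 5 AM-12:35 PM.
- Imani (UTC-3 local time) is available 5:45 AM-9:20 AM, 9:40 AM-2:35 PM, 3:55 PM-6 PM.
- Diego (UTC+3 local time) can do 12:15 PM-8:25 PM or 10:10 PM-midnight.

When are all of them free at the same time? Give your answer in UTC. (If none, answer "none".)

09:15-11:00, 12:00-12:20, 12:40-15:35

Tara in UTC: 08:00-16:30, 20:10-21:00 (add 3h to convert from UTC-3).
Nikolai in UTC: 08:00-11:00, 12:00-16:25, 16:55-17:55, 19:15-19:35 (add 7h to convert from UTC-7).
Yuki in UTC: 08:45-17:30 (subtract 3h to convert from UTC+3).
Wendy in UTC: 08:00-15:35 (add 3h to convert from UTC-3).
Imani in UTC: 08:45-12:20, 12:40-17:35, 18:55-21:00 (add 3h to convert from UTC-3).
Diego in UTC: 09:15-17:25, 19:10-21:00 (subtract 3h to convert from UTC+3).
Tara ∩ Nikolai: 08:00-11:00, 12:00-16:25.
Tara ∩ Nikolai ∩ Yuki: 08:45-11:00, 12:00-16:25.
Tara ∩ Nikolai ∩ Yuki ∩ Wendy: 08:45-11:00, 12:00-15:35.
Tara ∩ Nikolai ∩ Yuki ∩ Wendy ∩ Imani: 08:45-11:00, 12:00-12:20, 12:40-15:35.
Tara ∩ Nikolai ∩ Yuki ∩ Wendy ∩ Imani ∩ Diego: 09:15-11:00, 12:00-12:20, 12:40-15:35.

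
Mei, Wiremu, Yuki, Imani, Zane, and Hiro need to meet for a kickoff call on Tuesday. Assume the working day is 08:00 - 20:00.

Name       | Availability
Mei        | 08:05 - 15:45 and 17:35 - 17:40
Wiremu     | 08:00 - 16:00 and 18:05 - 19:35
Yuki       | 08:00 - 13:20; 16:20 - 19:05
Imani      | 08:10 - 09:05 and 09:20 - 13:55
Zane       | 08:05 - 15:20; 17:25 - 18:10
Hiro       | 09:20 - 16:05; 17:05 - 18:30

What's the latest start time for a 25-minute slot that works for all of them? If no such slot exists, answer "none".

Mei ∩ Wiremu: 08:05-15:45.
Mei ∩ Wiremu ∩ Yuki: 08:05-13:20.
Mei ∩ Wiremu ∩ Yuki ∩ Imani: 08:10-09:05, 09:20-13:20.
Mei ∩ Wiremu ∩ Yuki ∩ Imani ∩ Zane: 08:10-09:05, 09:20-13:20.
Mei ∩ Wiremu ∩ Yuki ∩ Imani ∩ Zane ∩ Hiro: 09:20-13:20.
So the common availability across everyone is 09:20-13:20.
The last common window of at least 25 minutes is 09:20-13:20; a 25-minute meeting can start as late as 12:55 and still end by 13:20.

12:55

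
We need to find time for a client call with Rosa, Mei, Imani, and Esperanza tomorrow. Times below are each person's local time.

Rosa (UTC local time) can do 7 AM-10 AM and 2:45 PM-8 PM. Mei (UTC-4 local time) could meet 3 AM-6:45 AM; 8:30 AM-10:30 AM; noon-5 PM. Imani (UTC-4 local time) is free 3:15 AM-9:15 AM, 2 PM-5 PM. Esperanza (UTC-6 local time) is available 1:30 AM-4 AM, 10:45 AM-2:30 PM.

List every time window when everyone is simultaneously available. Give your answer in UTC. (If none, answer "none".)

07:30-10:00, 18:00-20:00

Rosa in UTC: 07:00-10:00, 14:45-20:00.
Mei in UTC: 07:00-10:45, 12:30-14:30, 16:00-21:00 (add 4h to convert from UTC-4).
Imani in UTC: 07:15-13:15, 18:00-21:00 (add 4h to convert from UTC-4).
Esperanza in UTC: 07:30-10:00, 16:45-20:30 (add 6h to convert from UTC-6).
Rosa ∩ Mei: 07:00-10:00, 16:00-20:00.
Rosa ∩ Mei ∩ Imani: 07:15-10:00, 18:00-20:00.
Rosa ∩ Mei ∩ Imani ∩ Esperanza: 07:30-10:00, 18:00-20:00.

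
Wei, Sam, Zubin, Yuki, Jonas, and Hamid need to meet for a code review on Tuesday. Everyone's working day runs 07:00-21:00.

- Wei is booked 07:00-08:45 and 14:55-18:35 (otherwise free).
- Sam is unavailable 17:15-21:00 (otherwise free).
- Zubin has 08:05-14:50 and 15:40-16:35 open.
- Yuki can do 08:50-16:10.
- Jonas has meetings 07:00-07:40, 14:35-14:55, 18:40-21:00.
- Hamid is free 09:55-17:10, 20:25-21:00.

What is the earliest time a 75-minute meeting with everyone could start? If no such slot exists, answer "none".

Wei free: 08:45-14:55, 18:35-21:00 (invert busy blocks within the working day).
Sam free: 07:00-17:15 (invert busy blocks within the working day).
Zubin free: 08:05-14:50, 15:40-16:35.
Yuki free: 08:50-16:10.
Jonas free: 07:40-14:35, 14:55-18:40 (invert busy blocks within the working day).
Hamid free: 09:55-17:10, 20:25-21:00.
Wei ∩ Sam: 08:45-14:55.
Wei ∩ Sam ∩ Zubin: 08:45-14:50.
Wei ∩ Sam ∩ Zubin ∩ Yuki: 08:50-14:50.
Wei ∩ Sam ∩ Zubin ∩ Yuki ∩ Jonas: 08:50-14:35.
Wei ∩ Sam ∩ Zubin ∩ Yuki ∩ Jonas ∩ Hamid: 09:55-14:35.
The first common window of at least 75 minutes is 09:55-14:35, so the earliest start is 09:55.

09:55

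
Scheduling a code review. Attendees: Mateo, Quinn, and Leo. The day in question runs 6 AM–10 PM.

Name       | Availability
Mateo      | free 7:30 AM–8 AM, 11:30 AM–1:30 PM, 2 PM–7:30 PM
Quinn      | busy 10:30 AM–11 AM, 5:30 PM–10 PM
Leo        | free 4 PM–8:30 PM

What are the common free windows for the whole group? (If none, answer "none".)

16:00-17:30

Mateo free: 07:30-08:00, 11:30-13:30, 14:00-19:30.
Quinn free: 06:00-10:30, 11:00-17:30 (invert busy blocks within the working day).
Leo free: 16:00-20:30.
Mateo ∩ Quinn: 07:30-08:00, 11:30-13:30, 14:00-17:30.
Mateo ∩ Quinn ∩ Leo: 16:00-17:30.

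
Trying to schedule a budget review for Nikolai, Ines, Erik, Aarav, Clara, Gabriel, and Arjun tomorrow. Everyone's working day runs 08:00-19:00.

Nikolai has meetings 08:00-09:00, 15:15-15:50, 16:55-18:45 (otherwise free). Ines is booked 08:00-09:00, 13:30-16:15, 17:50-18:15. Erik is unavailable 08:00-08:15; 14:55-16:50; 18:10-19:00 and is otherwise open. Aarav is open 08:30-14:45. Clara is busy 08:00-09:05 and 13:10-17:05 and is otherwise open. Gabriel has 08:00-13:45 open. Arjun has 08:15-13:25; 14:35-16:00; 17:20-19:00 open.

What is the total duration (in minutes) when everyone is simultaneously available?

245

Nikolai free: 09:00-15:15, 15:50-16:55, 18:45-19:00 (invert busy blocks within the working day).
Ines free: 09:00-13:30, 16:15-17:50, 18:15-19:00 (invert busy blocks within the working day).
Erik free: 08:15-14:55, 16:50-18:10 (invert busy blocks within the working day).
Aarav free: 08:30-14:45.
Clara free: 09:05-13:10, 17:05-19:00 (invert busy blocks within the working day).
Gabriel free: 08:00-13:45.
Arjun free: 08:15-13:25, 14:35-16:00, 17:20-19:00.
Nikolai ∩ Ines: 09:00-13:30, 16:15-16:55, 18:45-19:00.
Nikolai ∩ Ines ∩ Erik: 09:00-13:30, 16:50-16:55.
Nikolai ∩ Ines ∩ Erik ∩ Aarav: 09:00-13:30.
Nikolai ∩ Ines ∩ Erik ∩ Aarav ∩ Clara: 09:05-13:10.
Nikolai ∩ Ines ∩ Erik ∩ Aarav ∩ Clara ∩ Gabriel: 09:05-13:10.
Nikolai ∩ Ines ∩ Erik ∩ Aarav ∩ Clara ∩ Gabriel ∩ Arjun: 09:05-13:10.
So the common availability across everyone is 09:05-13:10.
That's a single block of 245 minutes.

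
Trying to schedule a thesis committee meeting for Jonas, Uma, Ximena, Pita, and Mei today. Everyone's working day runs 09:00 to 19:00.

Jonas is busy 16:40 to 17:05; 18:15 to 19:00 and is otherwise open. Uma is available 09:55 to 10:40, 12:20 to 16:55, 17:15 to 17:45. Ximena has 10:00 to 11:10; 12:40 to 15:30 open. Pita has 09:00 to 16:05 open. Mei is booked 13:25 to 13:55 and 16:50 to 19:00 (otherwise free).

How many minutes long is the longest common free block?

Jonas free: 09:00-16:40, 17:05-18:15 (invert busy blocks within the working day).
Uma free: 09:55-10:40, 12:20-16:55, 17:15-17:45.
Ximena free: 10:00-11:10, 12:40-15:30.
Pita free: 09:00-16:05.
Mei free: 09:00-13:25, 13:55-16:50 (invert busy blocks within the working day).
Jonas ∩ Uma: 09:55-10:40, 12:20-16:40, 17:15-17:45.
Jonas ∩ Uma ∩ Ximena: 10:00-10:40, 12:40-15:30.
Jonas ∩ Uma ∩ Ximena ∩ Pita: 10:00-10:40, 12:40-15:30.
Jonas ∩ Uma ∩ Ximena ∩ Pita ∩ Mei: 10:00-10:40, 12:40-13:25, 13:55-15:30.
The longest is 13:55-15:30 at 95 minutes.

95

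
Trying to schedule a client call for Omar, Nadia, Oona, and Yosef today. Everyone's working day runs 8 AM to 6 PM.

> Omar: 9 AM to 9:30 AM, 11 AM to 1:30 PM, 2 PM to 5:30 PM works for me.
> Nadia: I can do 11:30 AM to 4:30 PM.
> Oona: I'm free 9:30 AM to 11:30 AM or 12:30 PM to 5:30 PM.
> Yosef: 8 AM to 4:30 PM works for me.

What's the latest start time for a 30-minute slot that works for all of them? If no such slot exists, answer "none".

Omar ∩ Nadia: 11:30-13:30, 14:00-16:30.
Omar ∩ Nadia ∩ Oona: 12:30-13:30, 14:00-16:30.
Omar ∩ Nadia ∩ Oona ∩ Yosef: 12:30-13:30, 14:00-16:30.
The last common window of at least 30 minutes is 14:00-16:30; a 30-minute meeting can start as late as 16:00 and still end by 16:30.

16:00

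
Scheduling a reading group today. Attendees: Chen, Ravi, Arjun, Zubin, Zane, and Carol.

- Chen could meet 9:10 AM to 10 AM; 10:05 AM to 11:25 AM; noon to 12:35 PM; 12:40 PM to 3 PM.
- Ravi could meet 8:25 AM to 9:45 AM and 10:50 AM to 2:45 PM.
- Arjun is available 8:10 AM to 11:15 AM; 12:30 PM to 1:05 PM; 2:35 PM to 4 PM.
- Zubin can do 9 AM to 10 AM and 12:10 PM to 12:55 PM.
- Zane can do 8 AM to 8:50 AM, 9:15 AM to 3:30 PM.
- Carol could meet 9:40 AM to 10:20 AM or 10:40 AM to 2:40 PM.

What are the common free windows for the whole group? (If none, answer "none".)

Chen ∩ Ravi: 09:10-09:45, 10:50-11:25, 12:00-12:35, 12:40-14:45.
Chen ∩ Ravi ∩ Arjun: 09:10-09:45, 10:50-11:15, 12:30-12:35, 12:40-13:05, 14:35-14:45.
Chen ∩ Ravi ∩ Arjun ∩ Zubin: 09:10-09:45, 12:30-12:35, 12:40-12:55.
Chen ∩ Ravi ∩ Arjun ∩ Zubin ∩ Zane: 09:15-09:45, 12:30-12:35, 12:40-12:55.
Chen ∩ Ravi ∩ Arjun ∩ Zubin ∩ Zane ∩ Carol: 09:40-09:45, 12:30-12:35, 12:40-12:55.
So the common availability across everyone is 09:40-09:45, 12:30-12:35, 12:40-12:55.

09:40-09:45, 12:30-12:35, 12:40-12:55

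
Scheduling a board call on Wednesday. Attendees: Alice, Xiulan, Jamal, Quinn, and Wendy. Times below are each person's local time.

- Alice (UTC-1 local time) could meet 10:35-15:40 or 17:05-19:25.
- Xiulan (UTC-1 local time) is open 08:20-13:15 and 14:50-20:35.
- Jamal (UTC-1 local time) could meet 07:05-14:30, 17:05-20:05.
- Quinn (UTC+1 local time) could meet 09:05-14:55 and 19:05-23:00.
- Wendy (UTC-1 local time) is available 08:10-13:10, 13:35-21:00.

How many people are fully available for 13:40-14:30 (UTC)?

Alice in UTC: 11:35-16:40, 18:05-20:25 (add 1h to convert from UTC-1).
Xiulan in UTC: 09:20-14:15, 15:50-21:35 (add 1h to convert from UTC-1).
Jamal in UTC: 08:05-15:30, 18:05-21:05 (add 1h to convert from UTC-1).
Quinn in UTC: 08:05-13:55, 18:05-22:00 (subtract 1h to convert from UTC+1).
Wendy in UTC: 09:10-14:10, 14:35-22:00 (add 1h to convert from UTC-1).
Alice and Jamal can make the full 13:40-14:30 slot — that's 2.

2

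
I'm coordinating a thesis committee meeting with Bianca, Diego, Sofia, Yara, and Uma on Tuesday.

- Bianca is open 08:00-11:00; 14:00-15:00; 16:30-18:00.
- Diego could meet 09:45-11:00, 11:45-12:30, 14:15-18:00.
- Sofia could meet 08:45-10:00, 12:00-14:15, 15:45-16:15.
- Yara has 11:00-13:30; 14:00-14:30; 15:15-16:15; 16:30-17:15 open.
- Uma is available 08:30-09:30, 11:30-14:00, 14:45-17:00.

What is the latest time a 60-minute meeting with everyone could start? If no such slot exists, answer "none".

Bianca ∩ Diego: 09:45-11:00, 14:15-15:00, 16:30-18:00.
Bianca ∩ Diego ∩ Sofia: 09:45-10:00.
Bianca ∩ Diego ∩ Sofia ∩ Yara: ∅.
Bianca ∩ Diego ∩ Sofia ∩ Yara ∩ Uma: ∅.
There is no time when everyone is free.
No common window is at least 60 minutes long.

none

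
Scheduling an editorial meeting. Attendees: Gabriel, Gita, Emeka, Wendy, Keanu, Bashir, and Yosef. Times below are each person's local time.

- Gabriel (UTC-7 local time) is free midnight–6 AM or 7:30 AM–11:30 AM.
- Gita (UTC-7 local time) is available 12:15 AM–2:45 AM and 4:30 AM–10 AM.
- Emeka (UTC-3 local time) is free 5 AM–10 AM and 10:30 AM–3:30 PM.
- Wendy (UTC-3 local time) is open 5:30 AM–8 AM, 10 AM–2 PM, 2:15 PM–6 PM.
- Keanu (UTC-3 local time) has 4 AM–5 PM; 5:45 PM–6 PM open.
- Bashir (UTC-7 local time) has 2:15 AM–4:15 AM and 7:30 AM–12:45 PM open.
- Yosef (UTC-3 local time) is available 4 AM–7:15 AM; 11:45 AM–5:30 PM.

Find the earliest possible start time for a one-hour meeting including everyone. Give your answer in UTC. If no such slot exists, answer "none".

Gabriel in UTC: 07:00-13:00, 14:30-18:30 (add 7h to convert from UTC-7).
Gita in UTC: 07:15-09:45, 11:30-17:00 (add 7h to convert from UTC-7).
Emeka in UTC: 08:00-13:00, 13:30-18:30 (add 3h to convert from UTC-3).
Wendy in UTC: 08:30-11:00, 13:00-17:00, 17:15-21:00 (add 3h to convert from UTC-3).
Keanu in UTC: 07:00-20:00, 20:45-21:00 (add 3h to convert from UTC-3).
Bashir in UTC: 09:15-11:15, 14:30-19:45 (add 7h to convert from UTC-7).
Yosef in UTC: 07:00-10:15, 14:45-20:30 (add 3h to convert from UTC-3).
Gabriel ∩ Gita: 07:15-09:45, 11:30-13:00, 14:30-17:00.
Gabriel ∩ Gita ∩ Emeka: 08:00-09:45, 11:30-13:00, 14:30-17:00.
Gabriel ∩ Gita ∩ Emeka ∩ Wendy: 08:30-09:45, 14:30-17:00.
Gabriel ∩ Gita ∩ Emeka ∩ Wendy ∩ Keanu: 08:30-09:45, 14:30-17:00.
Gabriel ∩ Gita ∩ Emeka ∩ Wendy ∩ Keanu ∩ Bashir: 09:15-09:45, 14:30-17:00.
Gabriel ∩ Gita ∩ Emeka ∩ Wendy ∩ Keanu ∩ Bashir ∩ Yosef: 09:15-09:45, 14:45-17:00.
The first common window of at least 60 minutes is 14:45-17:00, so the earliest start is 14:45.

14:45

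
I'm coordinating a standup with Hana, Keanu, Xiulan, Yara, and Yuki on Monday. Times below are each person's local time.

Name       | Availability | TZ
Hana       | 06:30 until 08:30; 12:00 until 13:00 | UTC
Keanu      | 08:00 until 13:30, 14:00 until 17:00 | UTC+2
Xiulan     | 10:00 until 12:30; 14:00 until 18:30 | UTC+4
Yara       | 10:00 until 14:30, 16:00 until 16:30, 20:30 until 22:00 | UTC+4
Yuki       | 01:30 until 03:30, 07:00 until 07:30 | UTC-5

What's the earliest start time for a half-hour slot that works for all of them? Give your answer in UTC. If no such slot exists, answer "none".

Hana in UTC: 06:30-08:30, 12:00-13:00.
Keanu in UTC: 06:00-11:30, 12:00-15:00 (subtract 2h to convert from UTC+2).
Xiulan in UTC: 06:00-08:30, 10:00-14:30 (subtract 4h to convert from UTC+4).
Yara in UTC: 06:00-10:30, 12:00-12:30, 16:30-18:00 (subtract 4h to convert from UTC+4).
Yuki in UTC: 06:30-08:30, 12:00-12:30 (add 5h to convert from UTC-5).
Hana ∩ Keanu: 06:30-08:30, 12:00-13:00.
Hana ∩ Keanu ∩ Xiulan: 06:30-08:30, 12:00-13:00.
Hana ∩ Keanu ∩ Xiulan ∩ Yara: 06:30-08:30, 12:00-12:30.
Hana ∩ Keanu ∩ Xiulan ∩ Yara ∩ Yuki: 06:30-08:30, 12:00-12:30.
Those are the intersection windows.
The first common window of at least 30 minutes is 06:30-08:30, so the earliest start is 06:30.

06:30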